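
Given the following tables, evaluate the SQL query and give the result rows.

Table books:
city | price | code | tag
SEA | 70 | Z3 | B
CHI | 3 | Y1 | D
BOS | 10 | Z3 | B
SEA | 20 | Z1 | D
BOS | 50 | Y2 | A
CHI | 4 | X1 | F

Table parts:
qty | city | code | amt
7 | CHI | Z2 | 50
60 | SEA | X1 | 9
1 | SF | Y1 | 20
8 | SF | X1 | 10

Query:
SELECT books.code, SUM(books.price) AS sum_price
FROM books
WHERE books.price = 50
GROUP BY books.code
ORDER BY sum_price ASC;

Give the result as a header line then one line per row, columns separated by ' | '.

After WHERE (1 rows):
books.city | books.price | books.code | books.tag
BOS | 50 | Y2 | A
After GROUP BY (1 rows):
books.code | sum_price
Y2 | 50
After ORDER BY (1 rows):
books.code | sum_price
Y2 | 50

== RESULT ==
books.code | sum_price
Y2 | 50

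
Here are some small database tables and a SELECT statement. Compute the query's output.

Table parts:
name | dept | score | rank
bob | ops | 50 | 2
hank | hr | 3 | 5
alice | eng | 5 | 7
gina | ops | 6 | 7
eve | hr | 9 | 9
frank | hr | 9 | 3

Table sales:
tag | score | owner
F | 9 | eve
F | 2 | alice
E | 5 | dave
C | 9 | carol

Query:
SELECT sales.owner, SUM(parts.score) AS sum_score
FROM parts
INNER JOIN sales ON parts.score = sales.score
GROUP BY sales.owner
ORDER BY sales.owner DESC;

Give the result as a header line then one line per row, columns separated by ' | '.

== RESULT ==
sales.owner | sum_score
eve | 18
dave | 5
carol | 18

Derivation:
After JOIN sales (5 rows):
parts.name | parts.dept | parts.score | parts.rank | sales.tag | sales.score | sales.owner
alice | eng | 5 | 7 | E | 5 | dave
eve | hr | 9 | 9 | F | 9 | eve
eve | hr | 9 | 9 | C | 9 | carol
frank | hr | 9 | 3 | F | 9 | eve
frank | hr | 9 | 3 | C | 9 | carol
After GROUP BY (3 rows):
sales.owner | sum_score
dave | 5
eve | 18
carol | 18
After ORDER BY (3 rows):
sales.owner | sum_score
eve | 18
dave | 5
carol | 18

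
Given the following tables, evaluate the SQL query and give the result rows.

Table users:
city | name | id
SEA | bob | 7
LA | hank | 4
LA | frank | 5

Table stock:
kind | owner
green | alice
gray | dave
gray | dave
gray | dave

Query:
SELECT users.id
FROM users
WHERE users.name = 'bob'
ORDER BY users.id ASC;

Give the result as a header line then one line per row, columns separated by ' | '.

== RESULT ==
users.id
7

Derivation:
After WHERE (1 rows):
users.city | users.name | users.id
SEA | bob | 7
After SELECT (1 rows):
users.id
7
After ORDER BY (1 rows):
users.id
7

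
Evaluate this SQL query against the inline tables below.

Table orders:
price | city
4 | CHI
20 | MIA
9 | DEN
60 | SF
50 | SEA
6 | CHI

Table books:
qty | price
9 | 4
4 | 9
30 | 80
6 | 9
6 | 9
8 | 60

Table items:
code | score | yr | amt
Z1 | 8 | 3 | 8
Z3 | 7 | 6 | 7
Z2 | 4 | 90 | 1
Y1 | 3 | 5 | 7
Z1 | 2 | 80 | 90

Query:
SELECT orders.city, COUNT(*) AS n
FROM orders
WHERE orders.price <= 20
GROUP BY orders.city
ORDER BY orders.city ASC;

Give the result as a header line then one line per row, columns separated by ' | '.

== RESULT ==
orders.city | n
CHI | 2
DEN | 1
MIA | 1

Derivation:
After WHERE (4 rows):
orders.price | orders.city
4 | CHI
20 | MIA
9 | DEN
6 | CHI
After GROUP BY (3 rows):
orders.city | n
CHI | 2
MIA | 1
DEN | 1
After ORDER BY (3 rows):
orders.city | n
CHI | 2
DEN | 1
MIA | 1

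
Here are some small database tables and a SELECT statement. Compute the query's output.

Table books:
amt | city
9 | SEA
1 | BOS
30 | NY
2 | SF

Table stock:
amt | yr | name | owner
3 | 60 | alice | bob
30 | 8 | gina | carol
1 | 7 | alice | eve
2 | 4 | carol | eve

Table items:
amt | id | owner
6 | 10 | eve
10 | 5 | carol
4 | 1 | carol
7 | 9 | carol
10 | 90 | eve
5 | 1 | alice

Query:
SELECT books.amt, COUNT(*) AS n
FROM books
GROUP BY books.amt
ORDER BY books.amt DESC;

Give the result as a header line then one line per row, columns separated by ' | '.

After GROUP BY (4 rows):
books.amt | n
9 | 1
1 | 1
30 | 1
2 | 1
After ORDER BY (4 rows):
books.amt | n
30 | 1
9 | 1
2 | 1
1 | 1

== RESULT ==
books.amt | n
30 | 1
9 | 1
2 | 1
1 | 1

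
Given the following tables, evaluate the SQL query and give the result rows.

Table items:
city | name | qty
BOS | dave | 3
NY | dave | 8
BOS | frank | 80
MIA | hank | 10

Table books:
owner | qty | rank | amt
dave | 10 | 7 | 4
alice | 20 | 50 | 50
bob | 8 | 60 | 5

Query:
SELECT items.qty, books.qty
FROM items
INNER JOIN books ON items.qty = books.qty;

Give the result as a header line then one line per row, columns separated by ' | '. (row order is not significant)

After JOIN books (2 rows):
items.city | items.name | items.qty | books.owner | books.qty | books.rank | books.amt
NY | dave | 8 | bob | 8 | 60 | 5
MIA | hank | 10 | dave | 10 | 7 | 4
After SELECT (2 rows):
items.qty | books.qty
8 | 8
10 | 10

== RESULT ==
items.qty | books.qty
8 | 8
10 | 10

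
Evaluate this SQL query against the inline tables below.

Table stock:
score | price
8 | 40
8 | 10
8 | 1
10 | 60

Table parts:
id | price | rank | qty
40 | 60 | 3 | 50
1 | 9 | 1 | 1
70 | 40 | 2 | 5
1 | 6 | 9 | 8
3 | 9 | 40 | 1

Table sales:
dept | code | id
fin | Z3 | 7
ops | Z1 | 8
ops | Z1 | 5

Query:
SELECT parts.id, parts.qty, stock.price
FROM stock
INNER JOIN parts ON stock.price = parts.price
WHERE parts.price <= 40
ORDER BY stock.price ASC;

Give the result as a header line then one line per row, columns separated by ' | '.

After JOIN parts (2 rows):
stock.score | stock.price | parts.id | parts.price | parts.rank | parts.qty
8 | 40 | 70 | 40 | 2 | 5
10 | 60 | 40 | 60 | 3 | 50
After WHERE (1 rows):
stock.score | stock.price | parts.id | parts.price | parts.rank | parts.qty
8 | 40 | 70 | 40 | 2 | 5
After SELECT (1 rows):
parts.id | parts.qty | stock.price
70 | 5 | 40
After ORDER BY (1 rows):
parts.id | parts.qty | stock.price
70 | 5 | 40

== RESULT ==
parts.id | parts.qty | stock.price
70 | 5 | 40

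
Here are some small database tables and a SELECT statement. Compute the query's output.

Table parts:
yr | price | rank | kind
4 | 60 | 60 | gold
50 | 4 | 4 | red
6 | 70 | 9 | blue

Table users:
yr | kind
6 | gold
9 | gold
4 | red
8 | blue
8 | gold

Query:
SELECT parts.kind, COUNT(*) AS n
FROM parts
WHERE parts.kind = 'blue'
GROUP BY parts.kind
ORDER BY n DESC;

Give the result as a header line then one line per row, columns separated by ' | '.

After WHERE (1 rows):
parts.yr | parts.price | parts.rank | parts.kind
6 | 70 | 9 | blue
After GROUP BY (1 rows):
parts.kind | n
blue | 1
After ORDER BY (1 rows):
parts.kind | n
blue | 1

== RESULT ==
parts.kind | n
blue | 1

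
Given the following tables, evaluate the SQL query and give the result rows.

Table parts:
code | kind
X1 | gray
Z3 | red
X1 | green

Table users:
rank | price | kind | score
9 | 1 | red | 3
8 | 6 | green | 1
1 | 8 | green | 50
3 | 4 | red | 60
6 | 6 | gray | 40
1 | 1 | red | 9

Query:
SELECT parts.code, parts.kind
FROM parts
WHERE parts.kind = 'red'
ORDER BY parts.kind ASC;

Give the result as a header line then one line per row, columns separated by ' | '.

After WHERE (1 rows):
parts.code | parts.kind
Z3 | red
After SELECT (1 rows):
parts.code | parts.kind
Z3 | red
After ORDER BY (1 rows):
parts.code | parts.kind
Z3 | red

== RESULT ==
parts.code | parts.kind
Z3 | red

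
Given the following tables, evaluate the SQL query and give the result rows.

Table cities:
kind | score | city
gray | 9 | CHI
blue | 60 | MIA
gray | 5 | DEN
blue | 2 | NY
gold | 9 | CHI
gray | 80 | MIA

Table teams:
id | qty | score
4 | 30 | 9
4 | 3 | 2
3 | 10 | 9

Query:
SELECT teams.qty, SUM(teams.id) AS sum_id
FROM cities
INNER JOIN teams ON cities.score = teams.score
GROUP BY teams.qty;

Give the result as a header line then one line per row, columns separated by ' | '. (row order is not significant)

== RESULT ==
teams.qty | sum_id
30 | 8
10 | 6
3 | 4

Derivation:
After JOIN teams (5 rows):
cities.kind | cities.score | cities.city | teams.id | teams.qty | teams.score
gray | 9 | CHI | 4 | 30 | 9
gray | 9 | CHI | 3 | 10 | 9
blue | 2 | NY | 4 | 3 | 2
gold | 9 | CHI | 4 | 30 | 9
gold | 9 | CHI | 3 | 10 | 9
After GROUP BY (3 rows):
teams.qty | sum_id
30 | 8
10 | 6
3 | 4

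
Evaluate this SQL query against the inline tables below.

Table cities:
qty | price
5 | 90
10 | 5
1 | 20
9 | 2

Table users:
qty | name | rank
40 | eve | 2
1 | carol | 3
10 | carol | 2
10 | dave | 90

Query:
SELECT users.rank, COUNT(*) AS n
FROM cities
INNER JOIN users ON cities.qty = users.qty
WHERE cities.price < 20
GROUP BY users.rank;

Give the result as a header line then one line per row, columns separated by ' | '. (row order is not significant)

After JOIN users (3 rows):
cities.qty | cities.price | users.qty | users.name | users.rank
10 | 5 | 10 | carol | 2
10 | 5 | 10 | dave | 90
1 | 20 | 1 | carol | 3
After WHERE (2 rows):
cities.qty | cities.price | users.qty | users.name | users.rank
10 | 5 | 10 | carol | 2
10 | 5 | 10 | dave | 90
After GROUP BY (2 rows):
users.rank | n
2 | 1
90 | 1

== RESULT ==
users.rank | n
2 | 1
90 | 1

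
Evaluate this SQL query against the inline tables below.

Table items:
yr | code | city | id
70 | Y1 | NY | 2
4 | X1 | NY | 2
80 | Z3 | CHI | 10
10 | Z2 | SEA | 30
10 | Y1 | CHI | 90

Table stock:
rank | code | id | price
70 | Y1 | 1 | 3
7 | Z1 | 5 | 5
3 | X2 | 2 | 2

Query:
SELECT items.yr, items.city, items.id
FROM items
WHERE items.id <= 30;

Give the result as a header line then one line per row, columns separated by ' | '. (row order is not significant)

After WHERE (4 rows):
items.yr | items.code | items.city | items.id
70 | Y1 | NY | 2
4 | X1 | NY | 2
80 | Z3 | CHI | 10
10 | Z2 | SEA | 30
After SELECT (4 rows):
items.yr | items.city | items.id
70 | NY | 2
4 | NY | 2
80 | CHI | 10
10 | SEA | 30

== RESULT ==
items.yr | items.city | items.id
70 | NY | 2
4 | NY | 2
80 | CHI | 10
10 | SEA | 30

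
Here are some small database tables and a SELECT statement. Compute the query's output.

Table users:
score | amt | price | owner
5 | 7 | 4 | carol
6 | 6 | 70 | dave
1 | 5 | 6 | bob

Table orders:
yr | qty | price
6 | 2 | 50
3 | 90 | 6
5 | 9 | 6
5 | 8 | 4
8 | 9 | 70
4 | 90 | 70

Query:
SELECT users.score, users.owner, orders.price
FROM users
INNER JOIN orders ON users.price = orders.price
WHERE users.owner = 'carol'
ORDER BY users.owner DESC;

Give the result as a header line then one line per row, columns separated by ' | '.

== RESULT ==
users.score | users.owner | orders.price
5 | carol | 4

Derivation:
After JOIN orders (5 rows):
users.score | users.amt | users.price | users.owner | orders.yr | orders.qty | orders.price
5 | 7 | 4 | carol | 5 | 8 | 4
6 | 6 | 70 | dave | 8 | 9 | 70
6 | 6 | 70 | dave | 4 | 90 | 70
1 | 5 | 6 | bob | 3 | 90 | 6
1 | 5 | 6 | bob | 5 | 9 | 6
After WHERE (1 rows):
users.score | users.amt | users.price | users.owner | orders.yr | orders.qty | orders.price
5 | 7 | 4 | carol | 5 | 8 | 4
After SELECT (1 rows):
users.score | users.owner | orders.price
5 | carol | 4
After ORDER BY (1 rows):
users.score | users.owner | orders.price
5 | carol | 4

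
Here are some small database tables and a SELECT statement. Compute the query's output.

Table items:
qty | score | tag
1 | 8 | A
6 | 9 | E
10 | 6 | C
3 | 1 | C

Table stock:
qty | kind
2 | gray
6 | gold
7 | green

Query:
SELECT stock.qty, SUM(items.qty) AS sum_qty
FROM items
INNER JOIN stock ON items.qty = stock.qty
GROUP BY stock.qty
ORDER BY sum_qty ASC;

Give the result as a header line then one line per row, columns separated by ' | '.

== RESULT ==
stock.qty | sum_qty
6 | 6

Derivation:
After JOIN stock (1 rows):
items.qty | items.score | items.tag | stock.qty | stock.kind
6 | 9 | E | 6 | gold
After GROUP BY (1 rows):
stock.qty | sum_qty
6 | 6
After ORDER BY (1 rows):
stock.qty | sum_qty
6 | 6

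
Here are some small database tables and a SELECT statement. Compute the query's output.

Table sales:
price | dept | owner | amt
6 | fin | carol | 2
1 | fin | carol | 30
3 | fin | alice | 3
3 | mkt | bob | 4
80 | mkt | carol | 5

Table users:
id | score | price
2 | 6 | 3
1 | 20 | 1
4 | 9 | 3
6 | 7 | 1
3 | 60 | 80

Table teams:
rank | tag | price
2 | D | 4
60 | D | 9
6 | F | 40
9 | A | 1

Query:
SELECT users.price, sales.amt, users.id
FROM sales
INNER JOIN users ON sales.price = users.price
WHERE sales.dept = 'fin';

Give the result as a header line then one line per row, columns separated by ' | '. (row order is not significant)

== RESULT ==
users.price | sales.amt | users.id
1 | 30 | 1
1 | 30 | 6
3 | 3 | 2
3 | 3 | 4

Derivation:
After JOIN users (7 rows):
sales.price | sales.dept | sales.owner | sales.amt | users.id | users.score | users.price
1 | fin | carol | 30 | 1 | 20 | 1
1 | fin | carol | 30 | 6 | 7 | 1
3 | fin | alice | 3 | 2 | 6 | 3
3 | fin | alice | 3 | 4 | 9 | 3
3 | mkt | bob | 4 | 2 | 6 | 3
3 | mkt | bob | 4 | 4 | 9 | 3
80 | mkt | carol | 5 | 3 | 60 | 80
After WHERE (4 rows):
sales.price | sales.dept | sales.owner | sales.amt | users.id | users.score | users.price
1 | fin | carol | 30 | 1 | 20 | 1
1 | fin | carol | 30 | 6 | 7 | 1
3 | fin | alice | 3 | 2 | 6 | 3
3 | fin | alice | 3 | 4 | 9 | 3
After SELECT (4 rows):
users.price | sales.amt | users.id
1 | 30 | 1
1 | 30 | 6
3 | 3 | 2
3 | 3 | 4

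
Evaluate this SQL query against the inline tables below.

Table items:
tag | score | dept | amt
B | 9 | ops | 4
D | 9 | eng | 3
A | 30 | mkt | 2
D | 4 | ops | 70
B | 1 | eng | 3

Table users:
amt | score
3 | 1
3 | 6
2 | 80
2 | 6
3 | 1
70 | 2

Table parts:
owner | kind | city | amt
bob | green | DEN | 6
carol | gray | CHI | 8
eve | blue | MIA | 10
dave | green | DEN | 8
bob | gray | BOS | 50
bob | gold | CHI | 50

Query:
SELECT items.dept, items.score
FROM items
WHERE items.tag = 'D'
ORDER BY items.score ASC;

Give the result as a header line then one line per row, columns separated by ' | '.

After WHERE (2 rows):
items.tag | items.score | items.dept | items.amt
D | 9 | eng | 3
D | 4 | ops | 70
After SELECT (2 rows):
items.dept | items.score
eng | 9
ops | 4
After ORDER BY (2 rows):
items.dept | items.score
ops | 4
eng | 9

== RESULT ==
items.dept | items.score
ops | 4
eng | 9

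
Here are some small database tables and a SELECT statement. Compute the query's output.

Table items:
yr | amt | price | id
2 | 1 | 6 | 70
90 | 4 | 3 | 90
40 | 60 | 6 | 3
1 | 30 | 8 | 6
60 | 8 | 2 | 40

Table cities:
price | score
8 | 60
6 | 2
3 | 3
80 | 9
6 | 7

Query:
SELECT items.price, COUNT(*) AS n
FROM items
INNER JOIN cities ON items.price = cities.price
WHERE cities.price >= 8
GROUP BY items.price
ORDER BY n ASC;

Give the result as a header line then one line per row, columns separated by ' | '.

After JOIN cities (6 rows):
items.yr | items.amt | items.price | items.id | cities.price | cities.score
2 | 1 | 6 | 70 | 6 | 2
2 | 1 | 6 | 70 | 6 | 7
90 | 4 | 3 | 90 | 3 | 3
40 | 60 | 6 | 3 | 6 | 2
40 | 60 | 6 | 3 | 6 | 7
1 | 30 | 8 | 6 | 8 | 60
After WHERE (1 rows):
items.yr | items.amt | items.price | items.id | cities.price | cities.score
1 | 30 | 8 | 6 | 8 | 60
After GROUP BY (1 rows):
items.price | n
8 | 1
After ORDER BY (1 rows):
items.price | n
8 | 1

== RESULT ==
items.price | n
8 | 1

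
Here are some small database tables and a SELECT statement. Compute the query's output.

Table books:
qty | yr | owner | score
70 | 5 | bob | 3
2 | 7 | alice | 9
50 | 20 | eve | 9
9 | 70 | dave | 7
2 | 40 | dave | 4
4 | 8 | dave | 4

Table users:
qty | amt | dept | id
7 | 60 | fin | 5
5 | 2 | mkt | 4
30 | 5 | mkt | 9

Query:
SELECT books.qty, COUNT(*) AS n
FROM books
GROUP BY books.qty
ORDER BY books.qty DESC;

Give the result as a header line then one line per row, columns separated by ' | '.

After GROUP BY (5 rows):
books.qty | n
70 | 1
2 | 2
50 | 1
9 | 1
4 | 1
After ORDER BY (5 rows):
books.qty | n
70 | 1
50 | 1
9 | 1
4 | 1
2 | 2

== RESULT ==
books.qty | n
70 | 1
50 | 1
9 | 1
4 | 1
2 | 2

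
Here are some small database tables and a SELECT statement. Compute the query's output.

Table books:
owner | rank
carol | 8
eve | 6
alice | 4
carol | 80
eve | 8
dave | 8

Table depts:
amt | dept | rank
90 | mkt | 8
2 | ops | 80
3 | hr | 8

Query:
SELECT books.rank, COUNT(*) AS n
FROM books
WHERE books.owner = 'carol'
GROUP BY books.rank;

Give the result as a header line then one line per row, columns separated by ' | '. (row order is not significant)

After WHERE (2 rows):
books.owner | books.rank
carol | 8
carol | 80
After GROUP BY (2 rows):
books.rank | n
8 | 1
80 | 1

== RESULT ==
books.rank | n
8 | 1
80 | 1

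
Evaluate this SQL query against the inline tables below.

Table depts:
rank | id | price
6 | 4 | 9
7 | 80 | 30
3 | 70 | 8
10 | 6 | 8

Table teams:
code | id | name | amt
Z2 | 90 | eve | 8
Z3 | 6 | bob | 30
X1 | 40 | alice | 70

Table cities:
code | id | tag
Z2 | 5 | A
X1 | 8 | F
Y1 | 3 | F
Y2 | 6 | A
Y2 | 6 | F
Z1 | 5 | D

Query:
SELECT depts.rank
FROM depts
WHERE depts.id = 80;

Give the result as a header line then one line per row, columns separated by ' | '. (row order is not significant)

== RESULT ==
depts.rank
7

Derivation:
After WHERE (1 rows):
depts.rank | depts.id | depts.price
7 | 80 | 30
After SELECT (1 rows):
depts.rank
7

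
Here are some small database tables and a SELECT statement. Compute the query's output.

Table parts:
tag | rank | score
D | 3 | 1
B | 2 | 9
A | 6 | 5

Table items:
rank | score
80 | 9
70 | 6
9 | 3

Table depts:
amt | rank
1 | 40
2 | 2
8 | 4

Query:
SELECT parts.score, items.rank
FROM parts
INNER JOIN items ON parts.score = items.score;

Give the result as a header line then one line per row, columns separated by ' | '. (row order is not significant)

== RESULT ==
parts.score | items.rank
9 | 80

Derivation:
After JOIN items (1 rows):
parts.tag | parts.rank | parts.score | items.rank | items.score
B | 2 | 9 | 80 | 9
After SELECT (1 rows):
parts.score | items.rank
9 | 80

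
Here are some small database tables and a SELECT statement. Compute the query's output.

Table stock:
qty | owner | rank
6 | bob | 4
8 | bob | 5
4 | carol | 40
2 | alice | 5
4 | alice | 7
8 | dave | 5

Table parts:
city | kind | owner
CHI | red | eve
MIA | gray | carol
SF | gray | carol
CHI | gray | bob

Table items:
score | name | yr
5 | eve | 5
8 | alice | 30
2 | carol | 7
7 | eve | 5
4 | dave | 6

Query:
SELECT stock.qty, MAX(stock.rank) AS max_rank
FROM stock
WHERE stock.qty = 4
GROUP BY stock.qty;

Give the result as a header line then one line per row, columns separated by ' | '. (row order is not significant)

== RESULT ==
stock.qty | max_rank
4 | 40

Derivation:
After WHERE (2 rows):
stock.qty | stock.owner | stock.rank
4 | carol | 40
4 | alice | 7
After GROUP BY (1 rows):
stock.qty | max_rank
4 | 40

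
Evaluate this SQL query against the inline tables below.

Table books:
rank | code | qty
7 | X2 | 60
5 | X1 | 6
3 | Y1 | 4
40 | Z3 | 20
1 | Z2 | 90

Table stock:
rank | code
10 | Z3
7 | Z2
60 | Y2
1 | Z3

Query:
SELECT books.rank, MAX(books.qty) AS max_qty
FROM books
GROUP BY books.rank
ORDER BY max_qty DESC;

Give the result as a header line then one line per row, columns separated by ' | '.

== RESULT ==
books.rank | max_qty
1 | 90
7 | 60
40 | 20
5 | 6
3 | 4

Derivation:
After GROUP BY (5 rows):
books.rank | max_qty
7 | 60
5 | 6
3 | 4
40 | 20
1 | 90
After ORDER BY (5 rows):
books.rank | max_qty
1 | 90
7 | 60
40 | 20
5 | 6
3 | 4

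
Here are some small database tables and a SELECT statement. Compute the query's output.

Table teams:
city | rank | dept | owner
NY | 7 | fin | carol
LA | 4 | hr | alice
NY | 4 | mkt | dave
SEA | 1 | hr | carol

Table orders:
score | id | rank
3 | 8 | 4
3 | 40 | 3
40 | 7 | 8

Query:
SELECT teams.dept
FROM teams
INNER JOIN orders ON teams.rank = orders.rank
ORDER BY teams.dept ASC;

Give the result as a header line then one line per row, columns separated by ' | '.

== RESULT ==
teams.dept
hr
mkt

Derivation:
After JOIN orders (2 rows):
teams.city | teams.rank | teams.dept | teams.owner | orders.score | orders.id | orders.rank
LA | 4 | hr | alice | 3 | 8 | 4
NY | 4 | mkt | dave | 3 | 8 | 4
After SELECT (2 rows):
teams.dept
hr
mkt
After ORDER BY (2 rows):
teams.dept
hr
mkt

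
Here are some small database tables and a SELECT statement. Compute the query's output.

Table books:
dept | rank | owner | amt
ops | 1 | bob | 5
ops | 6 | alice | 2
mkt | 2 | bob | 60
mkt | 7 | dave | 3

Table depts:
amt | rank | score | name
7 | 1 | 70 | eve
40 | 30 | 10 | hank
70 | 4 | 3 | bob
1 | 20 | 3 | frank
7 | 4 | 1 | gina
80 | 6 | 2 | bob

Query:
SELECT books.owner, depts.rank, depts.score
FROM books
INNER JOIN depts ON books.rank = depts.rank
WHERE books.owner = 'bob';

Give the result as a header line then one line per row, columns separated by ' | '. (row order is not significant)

== RESULT ==
books.owner | depts.rank | depts.score
bob | 1 | 70

Derivation:
After JOIN depts (2 rows):
books.dept | books.rank | books.owner | books.amt | depts.amt | depts.rank | depts.score | depts.name
ops | 1 | bob | 5 | 7 | 1 | 70 | eve
ops | 6 | alice | 2 | 80 | 6 | 2 | bob
After WHERE (1 rows):
books.dept | books.rank | books.owner | books.amt | depts.amt | depts.rank | depts.score | depts.name
ops | 1 | bob | 5 | 7 | 1 | 70 | eve
After SELECT (1 rows):
books.owner | depts.rank | depts.score
bob | 1 | 70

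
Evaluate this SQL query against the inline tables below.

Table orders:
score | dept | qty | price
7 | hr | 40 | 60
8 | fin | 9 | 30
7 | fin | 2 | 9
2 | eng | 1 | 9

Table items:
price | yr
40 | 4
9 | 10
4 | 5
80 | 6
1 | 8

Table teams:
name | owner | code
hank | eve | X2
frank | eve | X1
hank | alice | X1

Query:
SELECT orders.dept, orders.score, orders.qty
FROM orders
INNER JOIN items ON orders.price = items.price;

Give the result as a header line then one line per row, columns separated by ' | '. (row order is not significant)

== RESULT ==
orders.dept | orders.score | orders.qty
fin | 7 | 2
eng | 2 | 1

Derivation:
After JOIN items (2 rows):
orders.score | orders.dept | orders.qty | orders.price | items.price | items.yr
7 | fin | 2 | 9 | 9 | 10
2 | eng | 1 | 9 | 9 | 10
After SELECT (2 rows):
orders.dept | orders.score | orders.qty
fin | 7 | 2
eng | 2 | 1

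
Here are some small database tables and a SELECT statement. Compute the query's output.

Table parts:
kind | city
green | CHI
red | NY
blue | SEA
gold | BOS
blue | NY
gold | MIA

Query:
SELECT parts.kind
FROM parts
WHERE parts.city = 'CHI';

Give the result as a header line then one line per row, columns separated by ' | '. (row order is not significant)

After WHERE (1 rows):
parts.kind | parts.city
green | CHI
After SELECT (1 rows):
parts.kind
green

== RESULT ==
parts.kind
green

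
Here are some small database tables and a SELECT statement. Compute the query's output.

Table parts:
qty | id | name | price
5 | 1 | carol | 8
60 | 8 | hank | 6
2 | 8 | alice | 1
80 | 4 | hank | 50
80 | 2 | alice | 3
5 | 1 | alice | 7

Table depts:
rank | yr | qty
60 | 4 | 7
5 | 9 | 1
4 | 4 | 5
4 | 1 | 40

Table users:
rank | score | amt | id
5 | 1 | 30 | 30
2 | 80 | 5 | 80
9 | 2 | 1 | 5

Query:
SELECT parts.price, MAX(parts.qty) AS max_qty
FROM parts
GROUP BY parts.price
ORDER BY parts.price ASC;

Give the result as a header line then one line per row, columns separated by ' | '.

After GROUP BY (6 rows):
parts.price | max_qty
8 | 5
6 | 60
1 | 2
50 | 80
3 | 80
7 | 5
After ORDER BY (6 rows):
parts.price | max_qty
1 | 2
3 | 80
6 | 60
7 | 5
8 | 5
50 | 80

== RESULT ==
parts.price | max_qty
1 | 2
3 | 80
6 | 60
7 | 5
8 | 5
50 | 80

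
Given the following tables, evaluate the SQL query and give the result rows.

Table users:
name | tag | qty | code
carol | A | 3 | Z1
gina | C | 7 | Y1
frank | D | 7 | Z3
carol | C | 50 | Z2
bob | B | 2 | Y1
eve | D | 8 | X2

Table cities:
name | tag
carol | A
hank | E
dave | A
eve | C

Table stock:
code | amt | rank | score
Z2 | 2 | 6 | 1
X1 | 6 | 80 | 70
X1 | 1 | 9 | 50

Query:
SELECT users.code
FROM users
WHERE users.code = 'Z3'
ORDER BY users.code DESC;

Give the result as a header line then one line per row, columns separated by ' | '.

After WHERE (1 rows):
users.name | users.tag | users.qty | users.code
frank | D | 7 | Z3
After SELECT (1 rows):
users.code
Z3
After ORDER BY (1 rows):
users.code
Z3

== RESULT ==
users.code
Z3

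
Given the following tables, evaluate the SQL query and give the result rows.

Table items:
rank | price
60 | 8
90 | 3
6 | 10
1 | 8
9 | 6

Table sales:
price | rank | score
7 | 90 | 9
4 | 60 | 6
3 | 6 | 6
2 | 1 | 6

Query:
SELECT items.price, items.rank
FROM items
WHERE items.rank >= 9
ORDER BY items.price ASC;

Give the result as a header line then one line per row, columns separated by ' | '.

== RESULT ==
items.price | items.rank
3 | 90
6 | 9
8 | 60

Derivation:
After WHERE (3 rows):
items.rank | items.price
60 | 8
90 | 3
9 | 6
After SELECT (3 rows):
items.price | items.rank
8 | 60
3 | 90
6 | 9
After ORDER BY (3 rows):
items.price | items.rank
3 | 90
6 | 9
8 | 60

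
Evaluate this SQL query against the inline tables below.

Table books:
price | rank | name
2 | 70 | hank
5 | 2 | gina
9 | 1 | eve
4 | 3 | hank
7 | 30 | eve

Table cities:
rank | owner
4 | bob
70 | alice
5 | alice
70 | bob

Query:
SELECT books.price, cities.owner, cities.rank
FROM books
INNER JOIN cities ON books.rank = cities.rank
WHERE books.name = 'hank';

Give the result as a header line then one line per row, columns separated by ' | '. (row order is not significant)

After JOIN cities (2 rows):
books.price | books.rank | books.name | cities.rank | cities.owner
2 | 70 | hank | 70 | alice
2 | 70 | hank | 70 | bob
After WHERE (2 rows):
books.price | books.rank | books.name | cities.rank | cities.owner
2 | 70 | hank | 70 | alice
2 | 70 | hank | 70 | bob
After SELECT (2 rows):
books.price | cities.owner | cities.rank
2 | alice | 70
2 | bob | 70

== RESULT ==
books.price | cities.owner | cities.rank
2 | alice | 70
2 | bob | 70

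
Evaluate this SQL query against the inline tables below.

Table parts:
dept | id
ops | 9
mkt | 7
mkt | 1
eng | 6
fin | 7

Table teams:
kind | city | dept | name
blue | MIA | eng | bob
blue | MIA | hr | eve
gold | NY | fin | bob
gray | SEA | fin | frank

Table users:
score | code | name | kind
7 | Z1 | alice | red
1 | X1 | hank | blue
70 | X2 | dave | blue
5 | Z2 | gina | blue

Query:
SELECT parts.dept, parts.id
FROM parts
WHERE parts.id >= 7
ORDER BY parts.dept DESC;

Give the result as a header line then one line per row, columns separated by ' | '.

After WHERE (3 rows):
parts.dept | parts.id
ops | 9
mkt | 7
fin | 7
After SELECT (3 rows):
parts.dept | parts.id
ops | 9
mkt | 7
fin | 7
After ORDER BY (3 rows):
parts.dept | parts.id
ops | 9
mkt | 7
fin | 7

== RESULT ==
parts.dept | parts.id
ops | 9
mkt | 7
fin | 7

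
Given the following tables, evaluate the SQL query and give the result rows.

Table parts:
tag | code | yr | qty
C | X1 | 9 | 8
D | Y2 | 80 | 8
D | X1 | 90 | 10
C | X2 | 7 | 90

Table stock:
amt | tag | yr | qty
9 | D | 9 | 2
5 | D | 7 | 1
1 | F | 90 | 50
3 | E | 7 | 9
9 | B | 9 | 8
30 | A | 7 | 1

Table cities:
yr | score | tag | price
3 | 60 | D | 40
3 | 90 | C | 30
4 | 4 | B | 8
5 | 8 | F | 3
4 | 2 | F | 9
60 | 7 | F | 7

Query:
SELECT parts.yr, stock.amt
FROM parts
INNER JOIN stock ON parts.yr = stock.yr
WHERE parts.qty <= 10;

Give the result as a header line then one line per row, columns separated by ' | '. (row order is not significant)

After JOIN stock (6 rows):
parts.tag | parts.code | parts.yr | parts.qty | stock.amt | stock.tag | stock.yr | stock.qty
C | X1 | 9 | 8 | 9 | D | 9 | 2
C | X1 | 9 | 8 | 9 | B | 9 | 8
D | X1 | 90 | 10 | 1 | F | 90 | 50
C | X2 | 7 | 90 | 5 | D | 7 | 1
C | X2 | 7 | 90 | 3 | E | 7 | 9
C | X2 | 7 | 90 | 30 | A | 7 | 1
After WHERE (3 rows):
parts.tag | parts.code | parts.yr | parts.qty | stock.amt | stock.tag | stock.yr | stock.qty
C | X1 | 9 | 8 | 9 | D | 9 | 2
C | X1 | 9 | 8 | 9 | B | 9 | 8
D | X1 | 90 | 10 | 1 | F | 90 | 50
After SELECT (3 rows):
parts.yr | stock.amt
9 | 9
9 | 9
90 | 1

== RESULT ==
parts.yr | stock.amt
9 | 9
9 | 9
90 | 1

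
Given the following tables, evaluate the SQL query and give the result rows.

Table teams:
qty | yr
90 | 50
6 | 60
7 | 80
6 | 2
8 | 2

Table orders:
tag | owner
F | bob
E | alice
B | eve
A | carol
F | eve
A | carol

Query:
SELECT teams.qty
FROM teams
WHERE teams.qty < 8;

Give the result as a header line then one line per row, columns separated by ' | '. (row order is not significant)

After WHERE (3 rows):
teams.qty | teams.yr
6 | 60
7 | 80
6 | 2
After SELECT (3 rows):
teams.qty
6
7
6

== RESULT ==
teams.qty
6
7
6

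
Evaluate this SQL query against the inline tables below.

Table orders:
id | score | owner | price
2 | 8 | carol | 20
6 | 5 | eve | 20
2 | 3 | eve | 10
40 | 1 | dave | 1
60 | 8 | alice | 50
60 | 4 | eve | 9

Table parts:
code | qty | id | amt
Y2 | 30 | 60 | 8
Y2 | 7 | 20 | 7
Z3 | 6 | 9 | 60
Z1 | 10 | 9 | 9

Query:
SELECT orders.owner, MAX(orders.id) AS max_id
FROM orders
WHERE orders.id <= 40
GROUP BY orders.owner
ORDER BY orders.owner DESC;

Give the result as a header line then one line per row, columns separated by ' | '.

== RESULT ==
orders.owner | max_id
eve | 6
dave | 40
carol | 2

Derivation:
After WHERE (4 rows):
orders.id | orders.score | orders.owner | orders.price
2 | 8 | carol | 20
6 | 5 | eve | 20
2 | 3 | eve | 10
40 | 1 | dave | 1
After GROUP BY (3 rows):
orders.owner | max_id
carol | 2
eve | 6
dave | 40
After ORDER BY (3 rows):
orders.owner | max_id
eve | 6
dave | 40
carol | 2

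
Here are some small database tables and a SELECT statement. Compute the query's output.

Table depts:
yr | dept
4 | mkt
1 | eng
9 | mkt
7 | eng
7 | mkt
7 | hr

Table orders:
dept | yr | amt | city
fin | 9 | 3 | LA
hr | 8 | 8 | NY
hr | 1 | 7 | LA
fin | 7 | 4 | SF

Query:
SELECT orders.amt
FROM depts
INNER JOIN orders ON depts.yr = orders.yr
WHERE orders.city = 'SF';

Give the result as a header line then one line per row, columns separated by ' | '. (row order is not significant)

== RESULT ==
orders.amt
4
4
4

Derivation:
After JOIN orders (5 rows):
depts.yr | depts.dept | orders.dept | orders.yr | orders.amt | orders.city
1 | eng | hr | 1 | 7 | LA
9 | mkt | fin | 9 | 3 | LA
7 | eng | fin | 7 | 4 | SF
7 | mkt | fin | 7 | 4 | SF
7 | hr | fin | 7 | 4 | SF
After WHERE (3 rows):
depts.yr | depts.dept | orders.dept | orders.yr | orders.amt | orders.city
7 | eng | fin | 7 | 4 | SF
7 | mkt | fin | 7 | 4 | SF
7 | hr | fin | 7 | 4 | SF
After SELECT (3 rows):
orders.amt
4
4
4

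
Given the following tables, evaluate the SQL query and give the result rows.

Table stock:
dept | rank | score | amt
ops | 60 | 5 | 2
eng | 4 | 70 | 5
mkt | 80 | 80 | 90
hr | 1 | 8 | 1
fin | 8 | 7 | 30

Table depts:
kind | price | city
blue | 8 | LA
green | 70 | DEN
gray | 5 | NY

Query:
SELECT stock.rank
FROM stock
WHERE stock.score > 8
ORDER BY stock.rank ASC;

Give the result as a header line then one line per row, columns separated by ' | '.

After WHERE (2 rows):
stock.dept | stock.rank | stock.score | stock.amt
eng | 4 | 70 | 5
mkt | 80 | 80 | 90
After SELECT (2 rows):
stock.rank
4
80
After ORDER BY (2 rows):
stock.rank
4
80

== RESULT ==
stock.rank
4
80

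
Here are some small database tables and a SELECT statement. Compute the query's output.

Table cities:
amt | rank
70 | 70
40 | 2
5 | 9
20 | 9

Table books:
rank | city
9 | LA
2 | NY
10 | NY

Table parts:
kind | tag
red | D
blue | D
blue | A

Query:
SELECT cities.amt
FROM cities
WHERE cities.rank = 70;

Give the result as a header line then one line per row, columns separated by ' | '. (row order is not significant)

== RESULT ==
cities.amt
70

Derivation:
After WHERE (1 rows):
cities.amt | cities.rank
70 | 70
After SELECT (1 rows):
cities.amt
70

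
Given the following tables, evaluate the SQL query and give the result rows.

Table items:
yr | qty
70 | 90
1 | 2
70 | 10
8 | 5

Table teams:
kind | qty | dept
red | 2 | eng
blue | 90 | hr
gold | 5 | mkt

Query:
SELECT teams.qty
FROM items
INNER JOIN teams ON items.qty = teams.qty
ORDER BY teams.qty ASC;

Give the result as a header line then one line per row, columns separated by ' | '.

After JOIN teams (3 rows):
items.yr | items.qty | teams.kind | teams.qty | teams.dept
70 | 90 | blue | 90 | hr
1 | 2 | red | 2 | eng
8 | 5 | gold | 5 | mkt
After SELECT (3 rows):
teams.qty
90
2
5
After ORDER BY (3 rows):
teams.qty
2
5
90

== RESULT ==
teams.qty
2
5
90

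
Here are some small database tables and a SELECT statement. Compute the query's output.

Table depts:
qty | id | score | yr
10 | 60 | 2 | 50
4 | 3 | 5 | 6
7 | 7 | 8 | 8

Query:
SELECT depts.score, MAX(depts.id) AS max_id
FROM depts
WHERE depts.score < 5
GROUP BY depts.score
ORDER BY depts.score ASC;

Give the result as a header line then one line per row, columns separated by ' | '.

== RESULT ==
depts.score | max_id
2 | 60

Derivation:
After WHERE (1 rows):
depts.qty | depts.id | depts.score | depts.yr
10 | 60 | 2 | 50
After GROUP BY (1 rows):
depts.score | max_id
2 | 60
After ORDER BY (1 rows):
depts.score | max_id
2 | 60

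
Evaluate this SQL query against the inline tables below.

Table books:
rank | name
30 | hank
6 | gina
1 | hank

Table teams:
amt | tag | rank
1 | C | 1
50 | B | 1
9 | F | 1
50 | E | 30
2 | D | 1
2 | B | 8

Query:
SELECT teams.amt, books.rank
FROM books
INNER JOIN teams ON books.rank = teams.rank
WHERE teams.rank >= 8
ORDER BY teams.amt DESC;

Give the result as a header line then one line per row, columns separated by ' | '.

== RESULT ==
teams.amt | books.rank
50 | 30

Derivation:
After JOIN teams (5 rows):
books.rank | books.name | teams.amt | teams.tag | teams.rank
30 | hank | 50 | E | 30
1 | hank | 1 | C | 1
1 | hank | 50 | B | 1
1 | hank | 9 | F | 1
1 | hank | 2 | D | 1
After WHERE (1 rows):
books.rank | books.name | teams.amt | teams.tag | teams.rank
30 | hank | 50 | E | 30
After SELECT (1 rows):
teams.amt | books.rank
50 | 30
After ORDER BY (1 rows):
teams.amt | books.rank
50 | 30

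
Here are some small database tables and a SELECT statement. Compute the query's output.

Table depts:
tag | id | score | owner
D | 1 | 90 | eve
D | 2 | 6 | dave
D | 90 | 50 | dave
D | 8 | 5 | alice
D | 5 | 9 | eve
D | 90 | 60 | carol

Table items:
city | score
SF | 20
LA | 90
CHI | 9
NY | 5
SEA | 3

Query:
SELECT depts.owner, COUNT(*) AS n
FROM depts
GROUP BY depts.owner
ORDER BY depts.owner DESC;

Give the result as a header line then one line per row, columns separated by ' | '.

After GROUP BY (4 rows):
depts.owner | n
eve | 2
dave | 2
alice | 1
carol | 1
After ORDER BY (4 rows):
depts.owner | n
eve | 2
dave | 2
carol | 1
alice | 1

== RESULT ==
depts.owner | n
eve | 2
dave | 2
carol | 1
alice | 1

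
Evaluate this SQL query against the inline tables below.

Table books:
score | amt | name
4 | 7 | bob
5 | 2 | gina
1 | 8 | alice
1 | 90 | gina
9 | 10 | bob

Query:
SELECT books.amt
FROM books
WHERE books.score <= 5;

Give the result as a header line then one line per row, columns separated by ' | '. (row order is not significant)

== RESULT ==
books.amt
7
2
8
90

Derivation:
After WHERE (4 rows):
books.score | books.amt | books.name
4 | 7 | bob
5 | 2 | gina
1 | 8 | alice
1 | 90 | gina
After SELECT (4 rows):
books.amt
7
2
8
90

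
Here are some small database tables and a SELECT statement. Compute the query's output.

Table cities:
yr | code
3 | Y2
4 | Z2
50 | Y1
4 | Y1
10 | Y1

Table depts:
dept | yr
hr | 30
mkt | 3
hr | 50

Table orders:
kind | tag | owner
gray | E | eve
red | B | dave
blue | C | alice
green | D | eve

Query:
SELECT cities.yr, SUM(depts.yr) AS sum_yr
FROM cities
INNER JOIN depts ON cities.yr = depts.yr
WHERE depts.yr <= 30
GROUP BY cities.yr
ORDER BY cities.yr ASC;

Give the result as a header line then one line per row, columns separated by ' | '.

== RESULT ==
cities.yr | sum_yr
3 | 3

Derivation:
After JOIN depts (2 rows):
cities.yr | cities.code | depts.dept | depts.yr
3 | Y2 | mkt | 3
50 | Y1 | hr | 50
After WHERE (1 rows):
cities.yr | cities.code | depts.dept | depts.yr
3 | Y2 | mkt | 3
After GROUP BY (1 rows):
cities.yr | sum_yr
3 | 3
After ORDER BY (1 rows):
cities.yr | sum_yr
3 | 3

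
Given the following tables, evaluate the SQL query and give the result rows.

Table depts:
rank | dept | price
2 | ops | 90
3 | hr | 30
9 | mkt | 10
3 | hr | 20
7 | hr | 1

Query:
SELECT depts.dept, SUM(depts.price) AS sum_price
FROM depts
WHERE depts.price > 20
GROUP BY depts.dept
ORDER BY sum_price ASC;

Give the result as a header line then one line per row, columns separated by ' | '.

== RESULT ==
depts.dept | sum_price
hr | 30
ops | 90

Derivation:
After WHERE (2 rows):
depts.rank | depts.dept | depts.price
2 | ops | 90
3 | hr | 30
After GROUP BY (2 rows):
depts.dept | sum_price
ops | 90
hr | 30
After ORDER BY (2 rows):
depts.dept | sum_price
hr | 30
ops | 90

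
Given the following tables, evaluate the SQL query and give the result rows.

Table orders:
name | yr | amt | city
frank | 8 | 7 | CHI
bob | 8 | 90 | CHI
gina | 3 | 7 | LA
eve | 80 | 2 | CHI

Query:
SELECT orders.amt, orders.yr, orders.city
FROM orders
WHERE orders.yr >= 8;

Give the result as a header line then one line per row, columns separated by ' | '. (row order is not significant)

After WHERE (3 rows):
orders.name | orders.yr | orders.amt | orders.city
frank | 8 | 7 | CHI
bob | 8 | 90 | CHI
eve | 80 | 2 | CHI
After SELECT (3 rows):
orders.amt | orders.yr | orders.city
7 | 8 | CHI
90 | 8 | CHI
2 | 80 | CHI

== RESULT ==
orders.amt | orders.yr | orders.city
7 | 8 | CHI
90 | 8 | CHI
2 | 80 | CHI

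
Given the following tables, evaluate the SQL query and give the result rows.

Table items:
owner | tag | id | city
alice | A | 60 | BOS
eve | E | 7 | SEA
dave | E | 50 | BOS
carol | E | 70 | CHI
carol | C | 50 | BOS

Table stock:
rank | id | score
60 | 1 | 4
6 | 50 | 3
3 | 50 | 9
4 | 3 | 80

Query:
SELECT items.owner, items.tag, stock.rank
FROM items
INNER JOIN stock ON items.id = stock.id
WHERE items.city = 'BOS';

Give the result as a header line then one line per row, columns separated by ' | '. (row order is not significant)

After JOIN stock (4 rows):
items.owner | items.tag | items.id | items.city | stock.rank | stock.id | stock.score
dave | E | 50 | BOS | 6 | 50 | 3
dave | E | 50 | BOS | 3 | 50 | 9
carol | C | 50 | BOS | 6 | 50 | 3
carol | C | 50 | BOS | 3 | 50 | 9
After WHERE (4 rows):
items.owner | items.tag | items.id | items.city | stock.rank | stock.id | stock.score
dave | E | 50 | BOS | 6 | 50 | 3
dave | E | 50 | BOS | 3 | 50 | 9
carol | C | 50 | BOS | 6 | 50 | 3
carol | C | 50 | BOS | 3 | 50 | 9
After SELECT (4 rows):
items.owner | items.tag | stock.rank
dave | E | 6
dave | E | 3
carol | C | 6
carol | C | 3

== RESULT ==
items.owner | items.tag | stock.rank
dave | E | 6
dave | E | 3
carol | C | 6
carol | C | 3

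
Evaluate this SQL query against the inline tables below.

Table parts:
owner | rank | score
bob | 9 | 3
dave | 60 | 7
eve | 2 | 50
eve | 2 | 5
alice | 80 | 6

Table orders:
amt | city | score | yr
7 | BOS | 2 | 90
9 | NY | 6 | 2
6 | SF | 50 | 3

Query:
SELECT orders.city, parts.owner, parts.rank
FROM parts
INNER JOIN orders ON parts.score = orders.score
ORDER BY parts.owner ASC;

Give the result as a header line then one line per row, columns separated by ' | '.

== RESULT ==
orders.city | parts.owner | parts.rank
NY | alice | 80
SF | eve | 2

Derivation:
After JOIN orders (2 rows):
parts.owner | parts.rank | parts.score | orders.amt | orders.city | orders.score | orders.yr
eve | 2 | 50 | 6 | SF | 50 | 3
alice | 80 | 6 | 9 | NY | 6 | 2
After SELECT (2 rows):
orders.city | parts.owner | parts.rank
SF | eve | 2
NY | alice | 80
After ORDER BY (2 rows):
orders.city | parts.owner | parts.rank
NY | alice | 80
SF | eve | 2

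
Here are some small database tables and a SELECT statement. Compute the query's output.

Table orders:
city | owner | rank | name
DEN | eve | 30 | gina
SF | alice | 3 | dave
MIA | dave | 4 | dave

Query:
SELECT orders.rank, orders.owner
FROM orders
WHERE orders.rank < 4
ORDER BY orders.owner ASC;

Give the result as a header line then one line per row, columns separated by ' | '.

== RESULT ==
orders.rank | orders.owner
3 | alice

Derivation:
After WHERE (1 rows):
orders.city | orders.owner | orders.rank | orders.name
SF | alice | 3 | dave
After SELECT (1 rows):
orders.rank | orders.owner
3 | alice
After ORDER BY (1 rows):
orders.rank | orders.owner
3 | alice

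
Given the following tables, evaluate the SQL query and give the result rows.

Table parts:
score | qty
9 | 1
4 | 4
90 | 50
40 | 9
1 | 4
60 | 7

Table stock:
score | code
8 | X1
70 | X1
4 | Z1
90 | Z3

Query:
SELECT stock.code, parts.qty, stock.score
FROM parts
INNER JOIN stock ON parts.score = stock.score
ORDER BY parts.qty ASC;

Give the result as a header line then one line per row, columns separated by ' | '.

== RESULT ==
stock.code | parts.qty | stock.score
Z1 | 4 | 4
Z3 | 50 | 90

Derivation:
After JOIN stock (2 rows):
parts.score | parts.qty | stock.score | stock.code
4 | 4 | 4 | Z1
90 | 50 | 90 | Z3
After SELECT (2 rows):
stock.code | parts.qty | stock.score
Z1 | 4 | 4
Z3 | 50 | 90
After ORDER BY (2 rows):
stock.code | parts.qty | stock.score
Z1 | 4 | 4
Z3 | 50 | 90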